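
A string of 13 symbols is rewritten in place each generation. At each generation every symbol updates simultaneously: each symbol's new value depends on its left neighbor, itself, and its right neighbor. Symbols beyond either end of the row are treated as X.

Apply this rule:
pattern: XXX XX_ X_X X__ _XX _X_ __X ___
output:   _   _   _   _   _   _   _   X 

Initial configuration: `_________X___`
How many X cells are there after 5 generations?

generation 1: _XXXXXXX___X_
generation 2: _________X___  (repeats generation 0; period 2)
generation 5: _XXXXXXX___X_
count of X: 8

8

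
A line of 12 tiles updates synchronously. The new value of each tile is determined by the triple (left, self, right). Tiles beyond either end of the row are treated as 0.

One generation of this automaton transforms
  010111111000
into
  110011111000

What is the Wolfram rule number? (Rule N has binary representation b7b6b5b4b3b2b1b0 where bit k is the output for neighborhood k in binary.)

position 4: 111 → 1  (bit 7 = 1)
position 8: 110 → 1  (bit 6 = 1)
position 2: 101 → 0  (bit 5 = 0)
position 9: 100 → 0  (bit 4 = 0)
position 3: 011 → 0  (bit 3 = 0)
position 1: 010 → 1  (bit 2 = 1)
position 0: 001 → 1  (bit 1 = 1)
position 10: 000 → 0  (bit 0 = 0)
bits b7..b0 = 11000110 = 198

198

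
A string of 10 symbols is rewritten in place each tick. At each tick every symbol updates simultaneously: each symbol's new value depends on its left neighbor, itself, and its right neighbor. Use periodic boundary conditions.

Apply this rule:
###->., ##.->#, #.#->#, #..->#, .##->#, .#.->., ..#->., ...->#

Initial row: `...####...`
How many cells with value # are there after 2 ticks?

4

##.#..####
.##.#.#...
count of #: 4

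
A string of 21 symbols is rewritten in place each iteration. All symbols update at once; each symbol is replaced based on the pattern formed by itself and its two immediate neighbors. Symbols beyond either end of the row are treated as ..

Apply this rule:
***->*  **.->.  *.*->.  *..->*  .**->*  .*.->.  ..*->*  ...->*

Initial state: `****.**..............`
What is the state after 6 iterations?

***..*.**************
**.**..*************.
*..*.**************.*
.**..*************...
**.**************.***
*..*************..**.

*..*************..**.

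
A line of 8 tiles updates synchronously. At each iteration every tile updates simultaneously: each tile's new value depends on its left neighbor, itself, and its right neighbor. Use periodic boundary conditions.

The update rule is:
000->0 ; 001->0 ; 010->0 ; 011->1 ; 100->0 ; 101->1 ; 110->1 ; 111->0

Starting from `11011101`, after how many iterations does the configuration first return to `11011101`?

2

01110111
11011101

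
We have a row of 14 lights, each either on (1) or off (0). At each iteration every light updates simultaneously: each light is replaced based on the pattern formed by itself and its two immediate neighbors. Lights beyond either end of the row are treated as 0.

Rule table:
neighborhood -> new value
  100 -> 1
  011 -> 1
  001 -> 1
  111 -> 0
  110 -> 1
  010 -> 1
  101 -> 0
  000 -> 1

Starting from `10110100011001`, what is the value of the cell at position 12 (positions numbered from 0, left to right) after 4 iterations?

10110111111111
10110100000001
10110111111111  (repeats iteration 1; period 2)
iteration 4: 10110100000001
position 12 holds 0

0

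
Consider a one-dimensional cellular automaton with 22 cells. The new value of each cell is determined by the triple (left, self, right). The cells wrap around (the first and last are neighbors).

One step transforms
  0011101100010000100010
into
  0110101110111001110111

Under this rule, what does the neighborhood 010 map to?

1

At position 11 the neighborhood is 010; the next row has 1 there.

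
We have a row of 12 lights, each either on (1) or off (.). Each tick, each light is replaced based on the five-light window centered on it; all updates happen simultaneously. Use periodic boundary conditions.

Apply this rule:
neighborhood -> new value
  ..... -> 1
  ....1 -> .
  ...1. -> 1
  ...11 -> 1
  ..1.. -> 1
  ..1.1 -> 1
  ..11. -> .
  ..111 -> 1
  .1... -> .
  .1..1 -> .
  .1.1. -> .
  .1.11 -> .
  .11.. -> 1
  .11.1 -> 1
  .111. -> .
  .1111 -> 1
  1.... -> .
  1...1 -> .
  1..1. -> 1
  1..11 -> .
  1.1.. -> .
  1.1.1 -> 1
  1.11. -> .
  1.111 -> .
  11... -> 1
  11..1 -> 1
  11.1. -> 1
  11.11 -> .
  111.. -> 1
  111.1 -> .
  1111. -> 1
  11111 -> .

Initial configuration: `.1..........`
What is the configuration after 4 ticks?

tick 1: 11..1111111.
tick 2: .11.11...1..
tick 3: 1.1..11.11..
tick 4: 1.....1..111

1.....1..111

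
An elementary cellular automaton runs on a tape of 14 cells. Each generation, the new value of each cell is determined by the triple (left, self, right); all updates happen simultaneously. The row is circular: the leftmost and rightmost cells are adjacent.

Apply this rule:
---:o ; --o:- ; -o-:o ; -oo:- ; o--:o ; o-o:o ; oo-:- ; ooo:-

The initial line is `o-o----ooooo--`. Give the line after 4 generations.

-----ooooo-oo-

oooooo------o-
------ooooo-oo
ooooo------o--
-----ooooo-oo-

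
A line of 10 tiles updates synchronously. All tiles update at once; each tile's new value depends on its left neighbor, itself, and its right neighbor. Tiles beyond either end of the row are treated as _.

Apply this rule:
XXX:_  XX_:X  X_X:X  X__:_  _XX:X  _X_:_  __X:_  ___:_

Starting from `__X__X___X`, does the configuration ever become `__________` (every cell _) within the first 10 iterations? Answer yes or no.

yes

__________
all cells are _ at iteration 1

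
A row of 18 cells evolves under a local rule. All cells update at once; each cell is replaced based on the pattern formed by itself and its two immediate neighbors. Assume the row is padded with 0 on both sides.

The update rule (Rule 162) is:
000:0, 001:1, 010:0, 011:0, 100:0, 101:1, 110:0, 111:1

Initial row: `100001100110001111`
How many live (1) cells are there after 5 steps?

4

step 1: 000010001000010110
step 2: 000100010000101000
step 3: 001000100001010000
step 4: 010001000010100000
step 5: 100010000101000000
count of 1: 4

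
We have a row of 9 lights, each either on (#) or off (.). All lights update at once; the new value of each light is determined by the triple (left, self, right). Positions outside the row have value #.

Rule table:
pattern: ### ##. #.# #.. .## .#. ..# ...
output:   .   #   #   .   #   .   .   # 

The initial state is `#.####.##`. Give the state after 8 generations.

#.##...#.

generation 1: ###..###.
generation 2: ..#..#.##
generation 3: ......##.
generation 4: .####.###
generation 5: ##..###..
generation 6: .#..#.#..
generation 7: #....#...
generation 8: #.##...#.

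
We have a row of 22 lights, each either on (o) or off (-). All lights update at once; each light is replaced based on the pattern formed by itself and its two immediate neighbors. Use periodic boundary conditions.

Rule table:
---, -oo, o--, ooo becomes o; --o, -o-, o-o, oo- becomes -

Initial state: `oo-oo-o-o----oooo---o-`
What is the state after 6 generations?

o--o-----ooo-ooo-oo---
-o--oooo-oo--oo--o-oo-
--o-ooo--o-o-o-o---o-o
o---oo-o--------oo----
-oo-o---ooooooo-o-ooo-
-o---oo-oooooo----oo-o

-o---oo-oooooo----oo-o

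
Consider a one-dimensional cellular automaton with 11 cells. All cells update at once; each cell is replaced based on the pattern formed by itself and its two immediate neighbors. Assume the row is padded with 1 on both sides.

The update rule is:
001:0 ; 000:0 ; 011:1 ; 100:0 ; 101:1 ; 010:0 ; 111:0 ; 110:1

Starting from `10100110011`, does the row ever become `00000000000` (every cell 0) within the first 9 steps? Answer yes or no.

no

11000110010
01000110001
10000110001
10000110001  (fixed point — unchanged through step 9)
step 9 is 10000110001, still not uniform 0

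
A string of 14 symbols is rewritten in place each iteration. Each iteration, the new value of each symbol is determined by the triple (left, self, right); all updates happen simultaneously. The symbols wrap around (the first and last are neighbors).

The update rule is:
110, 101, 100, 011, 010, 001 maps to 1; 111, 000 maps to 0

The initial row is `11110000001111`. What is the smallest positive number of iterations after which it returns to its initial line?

14

00011000011000
00111100111100
01100111100110
11111100111111
00000111100000
00001100110000
00011111111000
00110000001100
01111000011110
11001100110011
01111111111110
11000000000011
01100000000110
11110000001111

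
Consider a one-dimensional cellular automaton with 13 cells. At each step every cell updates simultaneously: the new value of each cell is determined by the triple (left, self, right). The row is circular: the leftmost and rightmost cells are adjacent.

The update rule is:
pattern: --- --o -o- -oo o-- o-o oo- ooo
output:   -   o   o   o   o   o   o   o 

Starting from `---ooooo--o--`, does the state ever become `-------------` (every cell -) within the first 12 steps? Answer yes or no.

no

--oooooooooo-
-oooooooooooo
ooooooooooooo
ooooooooooooo  (fixed point — unchanged through step 12)
step 12 is ooooooooooooo, still not uniform -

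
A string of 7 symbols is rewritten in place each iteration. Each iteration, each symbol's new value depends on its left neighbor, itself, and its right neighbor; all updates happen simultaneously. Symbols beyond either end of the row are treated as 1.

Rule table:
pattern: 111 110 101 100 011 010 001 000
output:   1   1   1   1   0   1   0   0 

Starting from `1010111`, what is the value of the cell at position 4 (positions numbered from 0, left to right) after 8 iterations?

1111011
1111101
1111110
1111111
1111111  (fixed point — unchanged through iteration 8)
position 4 holds 1

1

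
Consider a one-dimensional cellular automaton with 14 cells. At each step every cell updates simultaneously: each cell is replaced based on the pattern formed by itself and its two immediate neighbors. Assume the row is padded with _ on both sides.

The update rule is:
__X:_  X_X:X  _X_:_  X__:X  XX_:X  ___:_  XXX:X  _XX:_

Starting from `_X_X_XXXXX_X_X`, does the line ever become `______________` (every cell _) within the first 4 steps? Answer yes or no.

step 1: __X_X_XXXXX_X_
step 2: ___X_X_XXXXX_X
step 3: ____X_X_XXXXX_
step 4: _____X_X_XXXXX
step 4 is _____X_X_XXXXX, still not uniform _

no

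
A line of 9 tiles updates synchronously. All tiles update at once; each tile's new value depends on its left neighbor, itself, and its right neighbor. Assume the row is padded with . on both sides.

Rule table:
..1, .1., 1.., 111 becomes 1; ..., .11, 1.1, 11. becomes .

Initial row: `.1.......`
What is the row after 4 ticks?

.....1...

tick 1: 111......
tick 2: .1.1.....
tick 3: 11.11....
tick 4: .....1...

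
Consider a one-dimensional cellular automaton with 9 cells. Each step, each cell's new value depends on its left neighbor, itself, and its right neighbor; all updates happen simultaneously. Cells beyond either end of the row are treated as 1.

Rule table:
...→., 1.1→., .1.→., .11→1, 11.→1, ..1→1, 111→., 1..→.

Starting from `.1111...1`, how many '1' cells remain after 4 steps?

step 1: .1..1..11
step 2: ...1..11.
step 3: ..1..111.
step 4: .1..11.1.
count of 1: 4

4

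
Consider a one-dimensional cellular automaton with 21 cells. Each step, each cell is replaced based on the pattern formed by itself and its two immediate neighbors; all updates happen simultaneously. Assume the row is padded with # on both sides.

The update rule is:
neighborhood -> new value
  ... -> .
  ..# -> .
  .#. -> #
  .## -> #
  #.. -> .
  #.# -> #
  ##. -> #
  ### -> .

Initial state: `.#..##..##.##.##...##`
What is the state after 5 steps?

##..##..#......#...#.

##..##..########...#.
.#..##..#......#...##
##..##..#......#...#.
.#..##..#......#...##  (repeats step 2; period 2)
step 5: ##..##..#......#...#.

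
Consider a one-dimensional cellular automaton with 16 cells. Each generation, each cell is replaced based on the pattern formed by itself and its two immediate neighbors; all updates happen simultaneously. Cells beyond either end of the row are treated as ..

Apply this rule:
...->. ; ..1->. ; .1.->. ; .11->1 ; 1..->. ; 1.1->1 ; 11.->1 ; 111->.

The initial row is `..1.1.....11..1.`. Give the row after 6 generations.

..........11....

generation 1: ...1......11....
generation 2: ..........11....
generation 3: ..........11....  (fixed point — unchanged through generation 6)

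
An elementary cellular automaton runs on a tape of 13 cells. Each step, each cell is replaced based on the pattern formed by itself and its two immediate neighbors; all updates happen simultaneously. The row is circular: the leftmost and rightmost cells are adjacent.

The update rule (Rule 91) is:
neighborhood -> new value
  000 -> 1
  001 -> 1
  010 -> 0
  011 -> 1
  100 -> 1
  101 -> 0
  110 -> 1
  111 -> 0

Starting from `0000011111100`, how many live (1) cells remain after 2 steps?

6

step 1: 1111110000111
step 2: 0000011111100
count of 1: 6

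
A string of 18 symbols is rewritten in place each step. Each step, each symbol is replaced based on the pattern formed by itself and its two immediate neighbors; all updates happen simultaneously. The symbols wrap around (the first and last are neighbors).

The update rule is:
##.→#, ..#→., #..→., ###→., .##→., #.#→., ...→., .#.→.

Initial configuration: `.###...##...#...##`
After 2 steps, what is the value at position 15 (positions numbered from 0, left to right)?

...#....#........#
..................
position 15 holds .

.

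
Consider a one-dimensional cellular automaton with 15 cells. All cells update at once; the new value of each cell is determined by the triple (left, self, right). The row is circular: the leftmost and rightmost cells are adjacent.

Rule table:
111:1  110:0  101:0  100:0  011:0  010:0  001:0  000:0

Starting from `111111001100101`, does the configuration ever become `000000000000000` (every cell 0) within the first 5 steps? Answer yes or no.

step 1: 111110000000000
step 2: 011100000000000
step 3: 001000000000000
step 4: 000000000000000
all cells are 0 at step 4

yes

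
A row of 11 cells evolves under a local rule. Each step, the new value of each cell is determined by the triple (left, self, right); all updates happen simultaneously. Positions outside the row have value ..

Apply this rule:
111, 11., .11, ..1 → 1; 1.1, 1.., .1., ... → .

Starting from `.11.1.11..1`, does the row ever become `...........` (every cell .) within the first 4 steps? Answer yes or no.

step 1: 111...11.1.
step 2: 111..111...
step 3: 111.1111...
step 4: 111.1111...
step 4 is 111.1111..., still not uniform .

no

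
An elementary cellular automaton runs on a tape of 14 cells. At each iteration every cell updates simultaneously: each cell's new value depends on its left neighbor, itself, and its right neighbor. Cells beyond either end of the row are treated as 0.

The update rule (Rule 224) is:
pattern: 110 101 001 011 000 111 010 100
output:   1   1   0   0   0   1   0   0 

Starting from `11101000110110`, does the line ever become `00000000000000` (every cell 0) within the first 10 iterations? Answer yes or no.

iteration 1: 01110000011010
iteration 2: 00110000001100
iteration 3: 00010000000100
iteration 4: 00000000000000
all cells are 0 at iteration 4

yes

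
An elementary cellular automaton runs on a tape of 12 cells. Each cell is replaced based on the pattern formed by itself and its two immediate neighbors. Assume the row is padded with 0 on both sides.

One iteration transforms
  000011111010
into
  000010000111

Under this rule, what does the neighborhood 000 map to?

At position 0 the neighborhood is 000; the next row has 0 there.

0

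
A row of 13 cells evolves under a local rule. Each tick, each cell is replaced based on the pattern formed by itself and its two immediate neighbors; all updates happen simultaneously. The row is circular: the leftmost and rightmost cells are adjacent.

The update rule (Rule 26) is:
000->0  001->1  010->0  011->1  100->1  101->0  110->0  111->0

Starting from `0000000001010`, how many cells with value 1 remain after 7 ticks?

1

0000000010001
1000000101010
0100001000000
1010010100000
0001100010001
1011010101010
0010000000000
count of 1: 1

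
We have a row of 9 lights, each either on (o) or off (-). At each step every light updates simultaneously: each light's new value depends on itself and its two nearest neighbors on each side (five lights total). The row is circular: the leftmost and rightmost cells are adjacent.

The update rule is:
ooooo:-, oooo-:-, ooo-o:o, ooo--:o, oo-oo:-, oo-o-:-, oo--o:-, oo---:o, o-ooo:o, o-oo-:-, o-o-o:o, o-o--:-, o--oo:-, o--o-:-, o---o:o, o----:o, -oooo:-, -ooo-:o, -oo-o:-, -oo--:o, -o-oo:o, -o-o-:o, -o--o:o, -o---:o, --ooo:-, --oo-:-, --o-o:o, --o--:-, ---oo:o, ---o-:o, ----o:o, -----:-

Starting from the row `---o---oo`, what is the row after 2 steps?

step 1: ooo-ooo-o
step 2: --o-ooo-o

--o-ooo-o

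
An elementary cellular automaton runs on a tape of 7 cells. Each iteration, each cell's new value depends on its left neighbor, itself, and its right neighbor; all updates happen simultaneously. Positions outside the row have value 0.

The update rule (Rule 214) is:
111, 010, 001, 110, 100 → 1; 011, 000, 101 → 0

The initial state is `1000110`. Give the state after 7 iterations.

1011111

1101011
0101001
1101111
0100111
1111011
0111001
1011111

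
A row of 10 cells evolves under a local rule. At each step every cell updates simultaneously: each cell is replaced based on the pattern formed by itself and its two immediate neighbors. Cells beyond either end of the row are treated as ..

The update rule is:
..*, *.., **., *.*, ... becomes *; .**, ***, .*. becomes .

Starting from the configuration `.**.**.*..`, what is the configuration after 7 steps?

*.*.*.*.**

step 1: *.**.**.**
step 2: .*.**.**.*
step 3: *.*.**.**.
step 4: .*.*.**.**
step 5: *.*.*.**.*
step 6: .*.*.*.**.
step 7: *.*.*.*.**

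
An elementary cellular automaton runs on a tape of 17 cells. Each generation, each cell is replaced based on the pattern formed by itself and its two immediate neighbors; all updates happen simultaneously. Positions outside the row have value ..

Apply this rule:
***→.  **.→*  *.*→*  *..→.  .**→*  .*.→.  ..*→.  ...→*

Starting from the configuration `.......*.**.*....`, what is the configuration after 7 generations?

...*..**...*..*.*

generation 1: ******..****..***
generation 2: *....*..*..*..*.*
generation 3: ..**...........*.
generation 4: *.**.*********...
generation 5: .*****.......*.**
generation 6: .*...*.*****..***
generation 7: ...*..**...*..*.*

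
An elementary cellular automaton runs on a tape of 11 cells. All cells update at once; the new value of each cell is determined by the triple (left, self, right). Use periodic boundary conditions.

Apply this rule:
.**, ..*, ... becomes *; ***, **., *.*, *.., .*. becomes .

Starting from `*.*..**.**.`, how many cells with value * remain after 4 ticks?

7

tick 1: ....**..*..
tick 2: *****..*..*
tick 3: ......*..**
tick 4: .*****..**.
count of *: 7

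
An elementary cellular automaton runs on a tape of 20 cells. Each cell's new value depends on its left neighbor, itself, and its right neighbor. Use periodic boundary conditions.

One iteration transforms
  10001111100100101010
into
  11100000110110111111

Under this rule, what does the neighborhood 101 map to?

1

At position 15 the neighborhood is 101; the next row has 1 there.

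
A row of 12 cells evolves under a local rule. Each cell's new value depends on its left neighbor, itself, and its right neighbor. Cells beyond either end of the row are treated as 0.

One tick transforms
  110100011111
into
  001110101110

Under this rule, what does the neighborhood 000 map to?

At position 5 the neighborhood is 000; the next row has 0 there.

0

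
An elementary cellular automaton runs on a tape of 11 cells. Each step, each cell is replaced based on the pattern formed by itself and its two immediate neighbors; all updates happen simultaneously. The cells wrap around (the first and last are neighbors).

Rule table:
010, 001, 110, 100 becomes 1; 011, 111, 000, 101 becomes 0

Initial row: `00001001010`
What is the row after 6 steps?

00111010010

00011111011
10100001001
10110011110
10011100010
11100110110
00111010010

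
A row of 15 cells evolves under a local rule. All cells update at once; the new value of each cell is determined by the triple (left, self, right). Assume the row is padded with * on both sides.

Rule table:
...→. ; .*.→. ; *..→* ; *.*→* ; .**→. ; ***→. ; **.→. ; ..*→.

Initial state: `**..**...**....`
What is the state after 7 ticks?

.*.*.*..*...*..

tick 1: ..*...*....*...
tick 2: *..*...*....*..
tick 3: .*..*...*....*.
tick 4: *.*..*...*....*
tick 5: .*.*..*...*....
tick 6: *.*.*..*...*...
tick 7: .*.*.*..*...*..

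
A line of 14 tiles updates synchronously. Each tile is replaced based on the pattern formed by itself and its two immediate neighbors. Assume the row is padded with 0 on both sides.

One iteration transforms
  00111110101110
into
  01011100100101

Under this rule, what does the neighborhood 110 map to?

0

At position 6 the neighborhood is 110; the next row has 0 there.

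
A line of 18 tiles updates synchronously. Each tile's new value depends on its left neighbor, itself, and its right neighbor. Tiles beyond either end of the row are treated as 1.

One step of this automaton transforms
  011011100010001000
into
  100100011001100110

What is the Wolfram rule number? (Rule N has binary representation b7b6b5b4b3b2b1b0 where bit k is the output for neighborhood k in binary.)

position 5: 111 → 0  (bit 7 = 0)
position 2: 110 → 0  (bit 6 = 0)
position 0: 101 → 1  (bit 5 = 1)
position 7: 100 → 1  (bit 4 = 1)
position 1: 011 → 0  (bit 3 = 0)
position 10: 010 → 0  (bit 2 = 0)
position 9: 001 → 0  (bit 1 = 0)
position 8: 000 → 1  (bit 0 = 1)
bits b7..b0 = 00110001 = 49

49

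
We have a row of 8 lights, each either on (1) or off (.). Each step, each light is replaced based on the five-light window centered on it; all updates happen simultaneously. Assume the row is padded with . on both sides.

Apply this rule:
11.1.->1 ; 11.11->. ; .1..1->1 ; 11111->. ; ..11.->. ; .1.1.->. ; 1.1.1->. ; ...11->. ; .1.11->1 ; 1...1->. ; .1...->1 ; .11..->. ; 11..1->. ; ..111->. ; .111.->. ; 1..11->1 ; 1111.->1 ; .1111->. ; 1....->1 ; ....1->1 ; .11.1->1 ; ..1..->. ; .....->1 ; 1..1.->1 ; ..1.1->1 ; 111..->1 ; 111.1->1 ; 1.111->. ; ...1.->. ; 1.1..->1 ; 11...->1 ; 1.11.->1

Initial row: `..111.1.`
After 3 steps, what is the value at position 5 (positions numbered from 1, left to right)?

step 1: 1...1111
step 2: .1....11
step 3: ..111...
position 5 holds 1

1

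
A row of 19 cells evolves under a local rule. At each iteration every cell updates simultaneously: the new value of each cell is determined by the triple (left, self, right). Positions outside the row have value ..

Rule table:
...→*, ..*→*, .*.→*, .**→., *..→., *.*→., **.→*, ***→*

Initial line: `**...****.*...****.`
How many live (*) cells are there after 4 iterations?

.*.**.***.*.**.***.
**..*..**.*..*..**.
.*.**.*.*.*.**.*.*.
**..*.*.*.*..*.*.*.
count of *: 9

9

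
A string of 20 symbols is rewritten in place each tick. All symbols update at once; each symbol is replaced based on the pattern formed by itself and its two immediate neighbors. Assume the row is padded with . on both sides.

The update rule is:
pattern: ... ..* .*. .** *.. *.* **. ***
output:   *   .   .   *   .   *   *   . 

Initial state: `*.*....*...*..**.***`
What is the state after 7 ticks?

.*..**...*....****.*
....**.*...**.*..**.
***.***..*.***...**.
*.***.*...**.*.*.**.
.**.**..*.***.*.***.
.*****...**.**.**.*.
.*...*.*.*********..

.*...*.*.*********..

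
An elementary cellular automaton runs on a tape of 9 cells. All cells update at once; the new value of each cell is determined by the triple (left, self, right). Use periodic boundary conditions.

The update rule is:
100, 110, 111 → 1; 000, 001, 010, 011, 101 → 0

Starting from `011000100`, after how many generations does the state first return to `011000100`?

generation 1: 001100010
generation 2: 000110001
generation 3: 100011000
generation 4: 010001100
generation 5: 001000110
generation 6: 000100011
generation 7: 100010001
generation 8: 110001000
generation 9: 011000100

9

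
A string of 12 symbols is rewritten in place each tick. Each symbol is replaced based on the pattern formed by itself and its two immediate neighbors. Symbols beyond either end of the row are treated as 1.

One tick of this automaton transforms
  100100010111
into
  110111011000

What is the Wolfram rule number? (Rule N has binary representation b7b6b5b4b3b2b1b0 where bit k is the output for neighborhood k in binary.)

position 10: 111 → 0  (bit 7 = 0)
position 0: 110 → 1  (bit 6 = 1)
position 8: 101 → 1  (bit 5 = 1)
position 1: 100 → 1  (bit 4 = 1)
position 9: 011 → 0  (bit 3 = 0)
position 3: 010 → 1  (bit 2 = 1)
position 2: 001 → 0  (bit 1 = 0)
position 5: 000 → 1  (bit 0 = 1)
bits b7..b0 = 01110101 = 117

117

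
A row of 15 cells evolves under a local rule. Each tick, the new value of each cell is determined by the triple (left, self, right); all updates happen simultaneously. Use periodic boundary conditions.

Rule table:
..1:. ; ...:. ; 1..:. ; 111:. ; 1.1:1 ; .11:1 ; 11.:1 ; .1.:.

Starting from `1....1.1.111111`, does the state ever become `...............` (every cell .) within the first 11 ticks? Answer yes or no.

1.....1.11.....
.......111.....
.......1.1.....
........1......
...............
all cells are . at tick 5

yes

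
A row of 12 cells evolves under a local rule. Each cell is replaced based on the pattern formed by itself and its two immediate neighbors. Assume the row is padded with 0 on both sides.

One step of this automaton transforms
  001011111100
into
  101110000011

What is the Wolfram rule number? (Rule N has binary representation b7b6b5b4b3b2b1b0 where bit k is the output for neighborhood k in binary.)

61

position 5: 111 → 0  (bit 7 = 0)
position 9: 110 → 0  (bit 6 = 0)
position 3: 101 → 1  (bit 5 = 1)
position 10: 100 → 1  (bit 4 = 1)
position 4: 011 → 1  (bit 3 = 1)
position 2: 010 → 1  (bit 2 = 1)
position 1: 001 → 0  (bit 1 = 0)
position 0: 000 → 1  (bit 0 = 1)
bits b7..b0 = 00111101 = 61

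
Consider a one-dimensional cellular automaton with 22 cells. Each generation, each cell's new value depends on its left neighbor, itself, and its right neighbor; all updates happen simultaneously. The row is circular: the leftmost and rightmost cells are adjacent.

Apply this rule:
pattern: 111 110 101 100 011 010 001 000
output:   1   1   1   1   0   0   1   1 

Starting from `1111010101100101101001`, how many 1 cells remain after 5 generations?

15

1111101010111010110110
0111110101011101011011
1011111010101110101101
1101111101010111010110
0110111110101011101011
count of 1: 15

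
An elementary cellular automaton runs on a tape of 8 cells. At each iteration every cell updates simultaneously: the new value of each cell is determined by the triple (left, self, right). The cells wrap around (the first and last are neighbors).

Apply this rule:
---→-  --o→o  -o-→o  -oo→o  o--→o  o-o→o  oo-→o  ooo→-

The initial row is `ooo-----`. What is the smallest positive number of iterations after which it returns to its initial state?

6

o-oo---o
ooooo-oo
----ooo-
---oo-oo
o-oooooo
ooo-----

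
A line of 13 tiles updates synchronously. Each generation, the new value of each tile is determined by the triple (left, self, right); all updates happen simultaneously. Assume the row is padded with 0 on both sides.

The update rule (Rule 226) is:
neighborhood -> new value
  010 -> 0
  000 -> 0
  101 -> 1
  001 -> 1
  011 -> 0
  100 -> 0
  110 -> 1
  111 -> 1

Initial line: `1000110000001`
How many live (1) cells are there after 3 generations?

generation 1: 0001010000010
generation 2: 0010100000100
generation 3: 0101000001000
count of 1: 3

3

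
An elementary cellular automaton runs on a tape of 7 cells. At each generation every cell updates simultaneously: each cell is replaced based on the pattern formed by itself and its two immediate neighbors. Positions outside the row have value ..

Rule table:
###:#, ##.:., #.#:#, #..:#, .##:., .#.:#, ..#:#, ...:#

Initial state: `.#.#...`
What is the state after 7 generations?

..###..

#######
.#####.
#.###.#
##.#.##
..###..
##.#.##  (repeats generation 4; period 2)
generation 7: ..###..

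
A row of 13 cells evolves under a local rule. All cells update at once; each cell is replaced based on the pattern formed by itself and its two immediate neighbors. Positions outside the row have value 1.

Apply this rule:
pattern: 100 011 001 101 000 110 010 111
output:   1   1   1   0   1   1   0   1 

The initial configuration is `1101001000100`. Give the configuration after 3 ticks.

1100110111011
1111110111011
1111110111011

1111110111011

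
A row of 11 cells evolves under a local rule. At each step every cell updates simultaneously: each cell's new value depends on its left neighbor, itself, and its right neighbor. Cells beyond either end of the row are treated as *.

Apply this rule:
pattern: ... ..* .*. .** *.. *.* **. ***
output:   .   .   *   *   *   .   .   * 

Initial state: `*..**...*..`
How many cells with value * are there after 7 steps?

5

step 1: .*.*.*..**.
step 2: .*.*.**.*..
step 3: .*.*.*..**.  (repeats step 1; period 2)
step 7: .*.*.*..**.
count of *: 5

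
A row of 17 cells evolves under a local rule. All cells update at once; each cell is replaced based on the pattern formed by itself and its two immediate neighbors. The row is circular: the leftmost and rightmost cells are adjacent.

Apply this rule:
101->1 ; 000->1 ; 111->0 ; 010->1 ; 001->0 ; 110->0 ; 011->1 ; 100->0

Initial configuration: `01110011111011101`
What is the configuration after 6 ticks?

tick 1: 11000010000110011
tick 2: 00011010110100010
tick 3: 11010111101101010
tick 4: 10111100011011111
tick 5: 01100001010110000
tick 6: 01001101111100111

01001101111100111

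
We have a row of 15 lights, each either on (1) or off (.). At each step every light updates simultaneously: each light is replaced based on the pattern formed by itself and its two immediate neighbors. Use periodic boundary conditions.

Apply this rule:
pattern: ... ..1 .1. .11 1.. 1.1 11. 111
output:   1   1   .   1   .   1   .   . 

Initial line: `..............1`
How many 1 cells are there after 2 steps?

2

.1111111111111.
11.............
count of 1: 2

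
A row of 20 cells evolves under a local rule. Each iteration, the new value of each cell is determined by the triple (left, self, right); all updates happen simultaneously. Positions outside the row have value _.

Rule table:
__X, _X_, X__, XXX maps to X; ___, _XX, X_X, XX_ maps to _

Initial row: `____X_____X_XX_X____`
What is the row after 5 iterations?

___XXX___XX____XX___
__X_X_X_X__X__X__X__
_XX_X_X_XXXXXXXXXXX_
X___X_X__XXXXXXXXX_X
XX_XX_XXX_XXXXXXX__X

XX_XX_XXX_XXXXXXX__X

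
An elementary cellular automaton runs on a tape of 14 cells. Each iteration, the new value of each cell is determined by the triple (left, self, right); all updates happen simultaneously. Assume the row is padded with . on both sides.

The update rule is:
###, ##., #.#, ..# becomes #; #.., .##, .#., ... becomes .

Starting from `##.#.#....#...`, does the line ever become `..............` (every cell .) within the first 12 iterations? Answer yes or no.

iteration 1: .##.#....#....
iteration 2: #.##....#.....
iteration 3: .#.#...#......
iteration 4: #.#...#.......
iteration 5: .#...#........
iteration 6: #...#.........
iteration 7: ...#..........
iteration 8: ..#...........
iteration 9: .#............
iteration 10: #.............
iteration 11: ..............
all cells are . at iteration 11

yes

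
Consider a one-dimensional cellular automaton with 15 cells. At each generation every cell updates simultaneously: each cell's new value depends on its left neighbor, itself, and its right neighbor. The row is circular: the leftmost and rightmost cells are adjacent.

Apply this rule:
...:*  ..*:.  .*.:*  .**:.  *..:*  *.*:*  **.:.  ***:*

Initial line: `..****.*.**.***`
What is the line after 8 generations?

*.**.*..*.****.

generation 1: *..**.***..*.*.
generation 2: **...*.*.*.****
generation 3: *.**.******.***
generation 4: .*..*.****.*.**
generation 5: ***.**.**.***..
generation 6: .*.*..*..*.*.*.
generation 7: .****.**.******
generation 8: *.**.*..*.****.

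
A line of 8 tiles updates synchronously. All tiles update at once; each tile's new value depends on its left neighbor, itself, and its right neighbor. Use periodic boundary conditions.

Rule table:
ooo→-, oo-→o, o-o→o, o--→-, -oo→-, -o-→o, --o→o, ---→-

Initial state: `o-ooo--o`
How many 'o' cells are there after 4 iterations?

oo--o-o-
-o-ooooo
ooo----o
--o---o-
count of o: 2

2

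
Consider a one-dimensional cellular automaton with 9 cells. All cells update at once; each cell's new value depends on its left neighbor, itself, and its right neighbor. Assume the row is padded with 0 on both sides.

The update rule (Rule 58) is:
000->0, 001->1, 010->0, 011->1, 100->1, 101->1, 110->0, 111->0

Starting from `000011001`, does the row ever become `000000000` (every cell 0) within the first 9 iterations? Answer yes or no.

iteration 1: 000110110
iteration 2: 001101101
iteration 3: 011011010
iteration 4: 110110101
iteration 5: 101101010
iteration 6: 011010101
iteration 7: 110101010
iteration 8: 101010101
iteration 9: 010101010
iteration 9 is 010101010, still not uniform 0

no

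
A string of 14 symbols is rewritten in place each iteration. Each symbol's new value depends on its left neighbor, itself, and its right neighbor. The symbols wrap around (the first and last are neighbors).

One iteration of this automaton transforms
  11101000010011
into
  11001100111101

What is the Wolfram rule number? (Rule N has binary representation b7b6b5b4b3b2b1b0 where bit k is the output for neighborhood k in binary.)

position 0: 111 → 1  (bit 7 = 1)
position 2: 110 → 0  (bit 6 = 0)
position 3: 101 → 0  (bit 5 = 0)
position 5: 100 → 1  (bit 4 = 1)
position 12: 011 → 0  (bit 3 = 0)
position 4: 010 → 1  (bit 2 = 1)
position 8: 001 → 1  (bit 1 = 1)
position 6: 000 → 0  (bit 0 = 0)
bits b7..b0 = 10010110 = 150

150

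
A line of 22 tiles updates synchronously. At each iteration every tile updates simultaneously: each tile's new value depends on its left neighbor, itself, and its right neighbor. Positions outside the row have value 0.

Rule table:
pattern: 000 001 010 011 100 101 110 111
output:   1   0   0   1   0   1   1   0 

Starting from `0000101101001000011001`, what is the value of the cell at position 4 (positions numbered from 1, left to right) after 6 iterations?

0

1110011110000011011000
1010010010111011111011
0100000001101110001111
0001111101111010101001
1101000111001101010000
1110010101001110100111
position 4 holds 0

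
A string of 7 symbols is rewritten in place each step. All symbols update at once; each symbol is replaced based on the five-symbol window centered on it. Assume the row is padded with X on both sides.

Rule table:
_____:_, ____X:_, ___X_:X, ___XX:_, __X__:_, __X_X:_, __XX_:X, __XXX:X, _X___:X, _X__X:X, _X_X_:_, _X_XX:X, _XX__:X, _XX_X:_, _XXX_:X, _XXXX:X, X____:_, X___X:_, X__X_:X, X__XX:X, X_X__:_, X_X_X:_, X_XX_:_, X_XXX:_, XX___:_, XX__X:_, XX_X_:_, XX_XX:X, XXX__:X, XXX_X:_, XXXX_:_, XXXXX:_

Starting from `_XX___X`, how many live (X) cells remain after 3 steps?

step 1: X_X___X
step 2: ___X__X
step 3: __X_XXX
count of X: 4

4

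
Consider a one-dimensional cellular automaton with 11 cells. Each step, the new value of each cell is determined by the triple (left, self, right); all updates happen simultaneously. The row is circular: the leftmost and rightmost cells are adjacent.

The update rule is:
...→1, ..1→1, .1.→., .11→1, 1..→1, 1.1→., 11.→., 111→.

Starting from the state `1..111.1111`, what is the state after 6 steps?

1111..111.1

.111...1...
11..111.111
..111...1..
111..111.11
...111...1.
1111..111.1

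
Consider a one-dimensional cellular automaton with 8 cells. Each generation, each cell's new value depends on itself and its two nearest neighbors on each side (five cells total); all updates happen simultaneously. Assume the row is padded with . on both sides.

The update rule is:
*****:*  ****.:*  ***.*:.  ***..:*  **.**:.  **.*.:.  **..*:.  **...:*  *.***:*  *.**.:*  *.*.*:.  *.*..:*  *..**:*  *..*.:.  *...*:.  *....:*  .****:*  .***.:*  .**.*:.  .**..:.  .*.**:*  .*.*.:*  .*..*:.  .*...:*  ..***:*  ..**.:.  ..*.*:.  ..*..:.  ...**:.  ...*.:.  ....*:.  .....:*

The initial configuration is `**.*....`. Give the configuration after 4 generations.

...*****
*..*****
..******
..******

..******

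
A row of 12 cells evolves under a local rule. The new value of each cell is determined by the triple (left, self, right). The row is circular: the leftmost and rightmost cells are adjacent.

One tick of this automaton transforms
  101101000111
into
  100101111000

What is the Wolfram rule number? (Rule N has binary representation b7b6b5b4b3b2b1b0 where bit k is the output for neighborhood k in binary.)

position 10: 111 → 0  (bit 7 = 0)
position 0: 110 → 1  (bit 6 = 1)
position 1: 101 → 0  (bit 5 = 0)
position 6: 100 → 1  (bit 4 = 1)
position 2: 011 → 0  (bit 3 = 0)
position 5: 010 → 1  (bit 2 = 1)
position 8: 001 → 1  (bit 1 = 1)
position 7: 000 → 1  (bit 0 = 1)
bits b7..b0 = 01010111 = 87

87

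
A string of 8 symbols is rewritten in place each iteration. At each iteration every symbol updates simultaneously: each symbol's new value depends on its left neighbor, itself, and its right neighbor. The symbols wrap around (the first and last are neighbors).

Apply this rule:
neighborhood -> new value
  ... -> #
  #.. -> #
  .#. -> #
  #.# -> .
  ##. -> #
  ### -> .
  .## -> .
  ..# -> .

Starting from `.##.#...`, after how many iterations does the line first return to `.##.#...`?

iteration 1: ..#.####
iteration 2: #.#....#
iteration 3: #.####..
iteration 4: #....##.
iteration 5: ####..#.
iteration 6: ...##.#.
iteration 7: ##..#.##
iteration 8: .##.#...

8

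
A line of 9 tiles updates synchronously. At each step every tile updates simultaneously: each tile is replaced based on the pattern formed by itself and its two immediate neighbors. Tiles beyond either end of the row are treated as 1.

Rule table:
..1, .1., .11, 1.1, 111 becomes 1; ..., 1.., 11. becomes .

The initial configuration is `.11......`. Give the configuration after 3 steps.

11......1
1......11
......111

......111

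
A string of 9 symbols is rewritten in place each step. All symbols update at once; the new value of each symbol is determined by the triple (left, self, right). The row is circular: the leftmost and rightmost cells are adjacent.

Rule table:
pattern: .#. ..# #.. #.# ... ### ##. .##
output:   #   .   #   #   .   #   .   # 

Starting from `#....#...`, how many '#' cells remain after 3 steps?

8

##...##..
#.#..#.#.
####.####
count of #: 8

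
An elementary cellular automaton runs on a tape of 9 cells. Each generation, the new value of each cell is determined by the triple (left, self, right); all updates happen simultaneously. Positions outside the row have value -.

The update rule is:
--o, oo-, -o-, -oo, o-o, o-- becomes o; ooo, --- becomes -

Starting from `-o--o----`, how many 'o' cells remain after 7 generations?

8

oooooo---
o----oo--
oo--oooo-
ooooo--oo
o---ooooo
oo-oo---o
oooooo-oo
count of o: 8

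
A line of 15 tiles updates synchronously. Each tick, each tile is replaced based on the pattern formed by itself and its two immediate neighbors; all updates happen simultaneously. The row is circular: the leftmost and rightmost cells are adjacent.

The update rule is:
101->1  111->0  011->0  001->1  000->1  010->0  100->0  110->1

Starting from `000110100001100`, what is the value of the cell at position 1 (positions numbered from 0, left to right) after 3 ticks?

1

111011001110101
001101010011010
110110100101100
position 1 holds 1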